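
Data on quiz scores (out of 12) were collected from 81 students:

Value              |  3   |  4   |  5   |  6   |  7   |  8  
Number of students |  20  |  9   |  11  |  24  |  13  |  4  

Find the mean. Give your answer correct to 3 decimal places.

Values: 3, 4, 5, 6, 7, 8
Σfx = 20×3 + 9×4 + 11×5 + 24×6 + 13×7 + 4×8 = 418
n = Σf = 81
Mean = 418 / 81 = 5.1605

5.160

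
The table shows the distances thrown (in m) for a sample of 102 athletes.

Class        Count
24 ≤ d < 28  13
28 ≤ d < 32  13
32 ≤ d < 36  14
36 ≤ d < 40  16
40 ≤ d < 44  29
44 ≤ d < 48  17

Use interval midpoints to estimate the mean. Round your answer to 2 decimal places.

Midpoints: 26, 30, 34, 38, 42, 46
Σfm = 13×26 + 13×30 + 14×34 + 16×38 + 29×42 + 17×46 = 3812
n = Σf = 102
Mean = 3812 / 102 = 37.3725

37.37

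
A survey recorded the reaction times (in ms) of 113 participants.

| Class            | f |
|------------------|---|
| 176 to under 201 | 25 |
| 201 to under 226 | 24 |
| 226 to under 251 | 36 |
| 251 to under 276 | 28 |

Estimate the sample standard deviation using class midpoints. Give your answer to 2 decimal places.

Midpoints: 188.5, 213.5, 238.5, 263.5
n = 113, Σfm = 25800.5, mean = 228.3230
Σfm² = 5974144.25
Σf(m − x̄)² = Σfm² − (Σfm)²/n = 5974144.25 − 25800.5²/113 = 83296.4602
Sample variance = 83296.4602 / 112 = 743.7184
Standard deviation = √743.7184 = 27.2712

27.27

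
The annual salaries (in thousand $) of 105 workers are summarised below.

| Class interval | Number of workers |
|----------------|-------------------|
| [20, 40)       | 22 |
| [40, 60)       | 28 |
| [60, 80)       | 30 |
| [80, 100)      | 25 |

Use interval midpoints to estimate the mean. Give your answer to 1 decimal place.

61.0

Midpoints: 30, 50, 70, 90
Σfm = 22×30 + 28×50 + 30×70 + 25×90 = 6410
n = Σf = 105
Mean = 6410 / 105 = 61.0476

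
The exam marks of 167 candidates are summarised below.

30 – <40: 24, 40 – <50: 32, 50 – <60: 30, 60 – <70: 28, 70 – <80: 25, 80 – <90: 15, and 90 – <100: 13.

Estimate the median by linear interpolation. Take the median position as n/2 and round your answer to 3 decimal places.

Cumulative frequencies: 24, 56, 86, 114, 139, 154, 167
n = 167; position = n/2 = 83.5.
This falls in the class 50 – <60: L = 50, F = 56, f = 30, h = 10.
Median ≈ 50 + ((83.5 − 56) / 30) × 10 = 59.1667

59.167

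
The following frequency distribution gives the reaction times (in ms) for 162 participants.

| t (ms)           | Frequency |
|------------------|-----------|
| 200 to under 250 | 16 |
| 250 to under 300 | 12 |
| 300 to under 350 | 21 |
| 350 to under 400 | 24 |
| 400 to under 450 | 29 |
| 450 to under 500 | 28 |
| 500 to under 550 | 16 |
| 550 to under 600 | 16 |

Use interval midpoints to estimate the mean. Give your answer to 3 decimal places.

407.099

Midpoints: 225, 275, 325, 375, 425, 475, 525, 575
Σfm = 16×225 + 12×275 + 21×325 + 24×375 + 29×425 + 28×475 + 16×525 + 16×575 = 65950
n = Σf = 162
Mean = 65950 / 162 = 407.0988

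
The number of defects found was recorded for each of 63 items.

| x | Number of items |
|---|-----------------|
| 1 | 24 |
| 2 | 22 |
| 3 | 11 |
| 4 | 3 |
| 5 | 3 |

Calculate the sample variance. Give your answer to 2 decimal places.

1.19

Values: 1, 2, 3, 4, 5
n = 63, Σfx = 128, mean = 2.0317
Σfx² = 334
Σf(x − x̄)² = Σfx² − (Σfx)²/n = 334 − 128²/63 = 73.9365
Sample variance = 73.9365 / 62 = 1.1925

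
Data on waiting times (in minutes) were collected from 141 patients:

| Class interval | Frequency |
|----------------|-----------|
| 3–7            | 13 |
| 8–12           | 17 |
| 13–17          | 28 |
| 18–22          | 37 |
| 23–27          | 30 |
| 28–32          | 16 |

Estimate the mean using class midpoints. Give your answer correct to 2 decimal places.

18.62

Midpoints: 5, 10, 15, 20, 25, 30
Σfm = 13×5 + 17×10 + 28×15 + 37×20 + 30×25 + 16×30 = 2625
n = Σf = 141
Mean = 2625 / 141 = 18.6170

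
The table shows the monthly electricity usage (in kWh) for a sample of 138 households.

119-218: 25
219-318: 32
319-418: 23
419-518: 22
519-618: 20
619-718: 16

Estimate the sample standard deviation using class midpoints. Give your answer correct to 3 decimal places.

164.853

Midpoints: 168.5, 268.5, 368.5, 468.5, 568.5, 668.5
n = 138, Σfm = 53653, mean = 388.7899
Σfm² = 24582930.5
Σf(m − x̄)² = Σfm² − (Σfm)²/n = 24582930.5 − 53653²/138 = 3723188.4058
Sample variance = 3723188.4058 / 137 = 27176.5577
Standard deviation = √27176.5577 = 164.8531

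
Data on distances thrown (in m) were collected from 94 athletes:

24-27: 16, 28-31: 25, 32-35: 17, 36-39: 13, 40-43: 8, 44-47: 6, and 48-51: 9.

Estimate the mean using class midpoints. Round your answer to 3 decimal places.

Midpoints: 25.5, 29.5, 33.5, 37.5, 41.5, 45.5, 49.5
Σfm = 16×25.5 + 25×29.5 + 17×33.5 + 13×37.5 + 8×41.5 + 6×45.5 + 9×49.5 = 3253
n = Σf = 94
Mean = 3253 / 94 = 34.6064

34.606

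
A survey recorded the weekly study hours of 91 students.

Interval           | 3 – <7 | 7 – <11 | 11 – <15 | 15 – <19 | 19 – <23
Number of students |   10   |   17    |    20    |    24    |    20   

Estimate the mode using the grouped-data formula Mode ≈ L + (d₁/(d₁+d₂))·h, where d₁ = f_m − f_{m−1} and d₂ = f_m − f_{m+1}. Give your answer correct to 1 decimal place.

17.0

Modal class: 15 – <19 (highest frequency 24).
d₁ = 24 − 20 = 4, d₂ = 24 − 20 = 4
Mode ≈ 15 + (4/(4+4)) × 4 = 15 + 2.0000 = 17.0000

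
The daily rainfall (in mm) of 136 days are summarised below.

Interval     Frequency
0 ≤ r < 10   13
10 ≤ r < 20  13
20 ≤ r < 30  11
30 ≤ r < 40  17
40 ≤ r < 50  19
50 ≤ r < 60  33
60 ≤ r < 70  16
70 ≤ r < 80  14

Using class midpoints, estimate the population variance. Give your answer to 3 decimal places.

444.934

Midpoints: 5, 15, 25, 35, 45, 55, 65, 75
n = 136, Σfm = 5890, mean = 43.3088
Σfm² = 315600
Σf(m − x̄)² = Σfm² − (Σfm)²/n = 315600 − 5890²/136 = 60511.0294
Population variance = 60511.0294 / 136 = 444.9340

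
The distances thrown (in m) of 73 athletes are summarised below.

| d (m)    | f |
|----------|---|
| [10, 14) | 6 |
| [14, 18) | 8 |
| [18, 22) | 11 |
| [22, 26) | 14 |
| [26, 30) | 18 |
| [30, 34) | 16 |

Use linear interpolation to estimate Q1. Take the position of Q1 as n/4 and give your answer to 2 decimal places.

19.55

Cumulative frequencies: 6, 14, 25, 39, 57, 73
n = 73; position = n/4 = 18.25.
This falls in the class [18, 22): L = 18, F = 14, f = 11, h = 4.
Lower quartile ≈ 18 + ((18.25 − 14) / 11) × 4 = 19.5455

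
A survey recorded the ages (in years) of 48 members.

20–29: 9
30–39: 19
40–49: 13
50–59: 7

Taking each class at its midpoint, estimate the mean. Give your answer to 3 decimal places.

Midpoints: 24.5, 34.5, 44.5, 54.5
Σfm = 9×24.5 + 19×34.5 + 13×44.5 + 7×54.5 = 1836
n = Σf = 48
Mean = 1836 / 48 = 38.2500

38.250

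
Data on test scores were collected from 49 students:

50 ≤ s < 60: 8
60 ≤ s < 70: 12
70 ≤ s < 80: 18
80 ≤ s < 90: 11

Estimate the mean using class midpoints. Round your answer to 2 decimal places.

Midpoints: 55, 65, 75, 85
Σfm = 8×55 + 12×65 + 18×75 + 11×85 = 3505
n = Σf = 49
Mean = 3505 / 49 = 71.5306

71.53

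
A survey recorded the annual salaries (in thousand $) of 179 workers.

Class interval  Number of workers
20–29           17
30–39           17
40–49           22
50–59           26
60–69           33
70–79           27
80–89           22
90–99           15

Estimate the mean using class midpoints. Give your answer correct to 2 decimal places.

60.42

Midpoints: 24.5, 34.5, 44.5, 54.5, 64.5, 74.5, 84.5, 94.5
Σfm = 17×24.5 + 17×34.5 + 22×44.5 + 26×54.5 + 33×64.5 + 27×74.5 + 22×84.5 + 15×94.5 = 10815.5
n = Σf = 179
Mean = 10815.5 / 179 = 60.4218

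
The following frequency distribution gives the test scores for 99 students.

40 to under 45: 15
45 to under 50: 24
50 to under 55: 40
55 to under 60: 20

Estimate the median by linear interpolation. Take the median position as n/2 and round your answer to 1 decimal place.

Cumulative frequencies: 15, 39, 79, 99
n = 99; position = n/2 = 49.5.
This falls in the class 50 to under 55: L = 50, F = 39, f = 40, h = 5.
Median ≈ 50 + ((49.5 − 39) / 40) × 5 = 51.3125

51.3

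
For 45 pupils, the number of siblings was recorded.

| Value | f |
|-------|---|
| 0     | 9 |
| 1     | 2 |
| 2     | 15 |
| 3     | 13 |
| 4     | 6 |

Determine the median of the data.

2

Cumulative frequencies: 9, 11, 26, 39, 45
n = 45, so the median is the value in position (n+1)/2 = 23.
Position 23 falls at value 2.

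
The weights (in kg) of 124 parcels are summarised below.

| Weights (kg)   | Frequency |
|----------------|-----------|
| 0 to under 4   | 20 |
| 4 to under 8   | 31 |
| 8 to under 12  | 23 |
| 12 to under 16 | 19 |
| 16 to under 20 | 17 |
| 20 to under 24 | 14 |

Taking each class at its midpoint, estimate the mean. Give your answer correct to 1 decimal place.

Midpoints: 2, 6, 10, 14, 18, 22
Σfm = 20×2 + 31×6 + 23×10 + 19×14 + 17×18 + 14×22 = 1336
n = Σf = 124
Mean = 1336 / 124 = 10.7742

10.8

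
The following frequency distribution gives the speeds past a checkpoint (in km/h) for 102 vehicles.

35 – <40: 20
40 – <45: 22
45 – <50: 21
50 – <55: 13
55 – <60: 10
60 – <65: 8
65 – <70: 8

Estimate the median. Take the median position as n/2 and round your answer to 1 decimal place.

47.1

Cumulative frequencies: 20, 42, 63, 76, 86, 94, 102
n = 102; position = n/2 = 51.
This falls in the class 45 – <50: L = 45, F = 42, f = 21, h = 5.
Median ≈ 45 + ((51 − 42) / 21) × 5 = 47.1429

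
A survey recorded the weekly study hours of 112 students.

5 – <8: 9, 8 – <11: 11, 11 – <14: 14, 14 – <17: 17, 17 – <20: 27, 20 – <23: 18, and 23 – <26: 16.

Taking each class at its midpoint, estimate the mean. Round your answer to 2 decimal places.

16.79

Midpoints: 6.5, 9.5, 12.5, 15.5, 18.5, 21.5, 24.5
Σfm = 9×6.5 + 11×9.5 + 14×12.5 + 17×15.5 + 27×18.5 + 18×21.5 + 16×24.5 = 1880
n = Σf = 112
Mean = 1880 / 112 = 16.7857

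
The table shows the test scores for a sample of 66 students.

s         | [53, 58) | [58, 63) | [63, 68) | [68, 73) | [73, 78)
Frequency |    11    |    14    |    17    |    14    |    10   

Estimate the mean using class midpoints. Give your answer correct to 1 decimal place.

65.3

Midpoints: 55.5, 60.5, 65.5, 70.5, 75.5
Σfm = 11×55.5 + 14×60.5 + 17×65.5 + 14×70.5 + 10×75.5 = 4313
n = Σf = 66
Mean = 4313 / 66 = 65.3485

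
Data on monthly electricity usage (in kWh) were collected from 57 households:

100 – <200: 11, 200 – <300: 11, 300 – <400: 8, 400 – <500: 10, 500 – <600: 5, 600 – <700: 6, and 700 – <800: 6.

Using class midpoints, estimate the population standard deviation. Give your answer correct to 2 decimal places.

196.57

Midpoints: 150, 250, 350, 450, 550, 650, 750
n = 57, Σfm = 22850, mean = 400.8772
Σfm² = 11362500
Σf(m − x̄)² = Σfm² − (Σfm)²/n = 11362500 − 22850²/57 = 2202456.1404
Population variance = 2202456.1404 / 57 = 38639.5814
Standard deviation = √38639.5814 = 196.5695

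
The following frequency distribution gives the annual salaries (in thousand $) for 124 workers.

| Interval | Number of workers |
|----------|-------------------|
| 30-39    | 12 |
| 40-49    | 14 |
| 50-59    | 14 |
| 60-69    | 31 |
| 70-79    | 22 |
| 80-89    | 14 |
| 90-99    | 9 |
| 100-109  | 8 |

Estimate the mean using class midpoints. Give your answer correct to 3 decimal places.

Midpoints: 34.5, 44.5, 54.5, 64.5, 74.5, 84.5, 94.5, 104.5
Σfm = 12×34.5 + 14×44.5 + 14×54.5 + 31×64.5 + 22×74.5 + 14×84.5 + 9×94.5 + 8×104.5 = 8308
n = Σf = 124
Mean = 8308 / 124 = 67.0000

67.000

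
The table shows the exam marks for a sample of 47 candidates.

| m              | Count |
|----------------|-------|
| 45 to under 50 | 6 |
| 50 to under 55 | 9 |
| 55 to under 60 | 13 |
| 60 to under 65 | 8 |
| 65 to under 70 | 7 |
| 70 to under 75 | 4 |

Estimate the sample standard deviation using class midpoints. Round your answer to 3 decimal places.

Midpoints: 47.5, 52.5, 57.5, 62.5, 67.5, 72.5
n = 47, Σfm = 2767.5, mean = 58.8830
Σfm² = 165493.75
Σf(m − x̄)² = Σfm² − (Σfm)²/n = 165493.75 − 2767.5²/47 = 2535.1064
Sample variance = 2535.1064 / 46 = 55.1110
Standard deviation = √55.1110 = 7.4237

7.424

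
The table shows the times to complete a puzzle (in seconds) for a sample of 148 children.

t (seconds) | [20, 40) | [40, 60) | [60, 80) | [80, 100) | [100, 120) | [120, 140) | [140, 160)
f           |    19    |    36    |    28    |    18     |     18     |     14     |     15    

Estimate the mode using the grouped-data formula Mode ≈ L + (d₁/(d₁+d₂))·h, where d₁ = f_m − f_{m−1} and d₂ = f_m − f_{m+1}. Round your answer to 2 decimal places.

53.60

Modal class: [40, 60) (highest frequency 36).
d₁ = 36 − 19 = 17, d₂ = 36 − 28 = 8
Mode ≈ 40 + (17/(17+8)) × 20 = 40 + 13.6000 = 53.6000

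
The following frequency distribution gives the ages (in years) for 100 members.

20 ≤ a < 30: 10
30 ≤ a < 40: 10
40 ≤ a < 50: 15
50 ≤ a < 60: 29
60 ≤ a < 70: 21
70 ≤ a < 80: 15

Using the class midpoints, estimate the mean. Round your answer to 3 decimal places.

Midpoints: 25, 35, 45, 55, 65, 75
Σfm = 10×25 + 10×35 + 15×45 + 29×55 + 21×65 + 15×75 = 5360
n = Σf = 100
Mean = 5360 / 100 = 53.6000

53.600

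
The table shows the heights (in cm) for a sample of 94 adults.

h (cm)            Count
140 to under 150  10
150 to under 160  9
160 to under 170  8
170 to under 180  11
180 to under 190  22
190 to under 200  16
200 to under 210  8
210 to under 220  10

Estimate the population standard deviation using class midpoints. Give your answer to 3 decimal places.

20.913

Midpoints: 145, 155, 165, 175, 185, 195, 205, 215
n = 94, Σfm = 17070, mean = 181.5957
Σfm² = 3140950
Σf(m − x̄)² = Σfm² − (Σfm)²/n = 3140950 − 17070²/94 = 41110.6383
Population variance = 41110.6383 / 94 = 437.3472
Standard deviation = √437.3472 = 20.9128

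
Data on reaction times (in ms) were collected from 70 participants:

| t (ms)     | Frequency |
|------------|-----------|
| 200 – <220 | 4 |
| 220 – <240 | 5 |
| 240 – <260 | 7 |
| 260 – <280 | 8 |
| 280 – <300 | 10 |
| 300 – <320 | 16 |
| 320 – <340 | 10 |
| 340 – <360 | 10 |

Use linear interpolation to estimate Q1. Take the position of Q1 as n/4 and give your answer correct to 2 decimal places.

Cumulative frequencies: 4, 9, 16, 24, 34, 50, 60, 70
n = 70; position = n/4 = 17.5.
This falls in the class 260 – <280: L = 260, F = 16, f = 8, h = 20.
Lower quartile ≈ 260 + ((17.5 − 16) / 8) × 20 = 263.7500

263.75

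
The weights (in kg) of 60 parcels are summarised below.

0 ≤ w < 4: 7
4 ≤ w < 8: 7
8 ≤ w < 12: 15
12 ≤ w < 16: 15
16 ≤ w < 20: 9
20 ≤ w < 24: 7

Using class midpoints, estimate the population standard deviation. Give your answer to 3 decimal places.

5.907

Midpoints: 2, 6, 10, 14, 18, 22
n = 60, Σfm = 732, mean = 12.2000
Σfm² = 11024
Σf(m − x̄)² = Σfm² − (Σfm)²/n = 11024 − 732²/60 = 2093.6000
Population variance = 2093.6000 / 60 = 34.8933
Standard deviation = √34.8933 = 5.9071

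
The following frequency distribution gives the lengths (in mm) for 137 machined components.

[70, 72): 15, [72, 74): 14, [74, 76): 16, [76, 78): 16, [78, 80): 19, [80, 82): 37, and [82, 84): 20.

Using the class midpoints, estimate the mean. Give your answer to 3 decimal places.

Midpoints: 71, 73, 75, 77, 79, 81, 83
Σfm = 15×71 + 14×73 + 16×75 + 16×77 + 19×79 + 37×81 + 20×83 = 10677
n = Σf = 137
Mean = 10677 / 137 = 77.9343

77.934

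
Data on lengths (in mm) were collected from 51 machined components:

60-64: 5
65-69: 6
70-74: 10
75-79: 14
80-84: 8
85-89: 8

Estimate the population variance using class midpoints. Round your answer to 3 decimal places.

Midpoints: 62, 67, 72, 77, 82, 87
n = 51, Σfm = 3862, mean = 75.7255
Σfm² = 295344
Σf(m − x̄)² = Σfm² − (Σfm)²/n = 295344 − 3862²/51 = 2892.1569
Population variance = 2892.1569 / 51 = 56.7090

56.709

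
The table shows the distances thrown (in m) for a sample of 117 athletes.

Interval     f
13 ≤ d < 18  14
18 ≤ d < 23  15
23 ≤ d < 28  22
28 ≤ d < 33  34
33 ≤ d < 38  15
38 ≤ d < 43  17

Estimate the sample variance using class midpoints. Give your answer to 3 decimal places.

Midpoints: 15.5, 20.5, 25.5, 30.5, 35.5, 40.5
n = 117, Σfm = 3343.5, mean = 28.5769
Σfm² = 102389.25
Σf(m − x̄)² = Σfm² − (Σfm)²/n = 102389.25 − 3343.5²/117 = 6842.3077
Sample variance = 6842.3077 / 116 = 58.9854

58.985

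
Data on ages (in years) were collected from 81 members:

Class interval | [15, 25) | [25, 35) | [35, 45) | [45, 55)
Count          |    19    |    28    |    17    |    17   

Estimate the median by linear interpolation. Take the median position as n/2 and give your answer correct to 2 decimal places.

32.68

Cumulative frequencies: 19, 47, 64, 81
n = 81; position = n/2 = 40.5.
This falls in the class [25, 35): L = 25, F = 19, f = 28, h = 10.
Median ≈ 25 + ((40.5 − 19) / 28) × 10 = 32.6786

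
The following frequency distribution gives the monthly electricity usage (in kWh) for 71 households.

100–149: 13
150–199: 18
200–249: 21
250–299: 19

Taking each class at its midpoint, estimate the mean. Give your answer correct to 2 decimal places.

206.89

Midpoints: 124.5, 174.5, 224.5, 274.5
Σfm = 13×124.5 + 18×174.5 + 21×224.5 + 19×274.5 = 14689.5
n = Σf = 71
Mean = 14689.5 / 71 = 206.8944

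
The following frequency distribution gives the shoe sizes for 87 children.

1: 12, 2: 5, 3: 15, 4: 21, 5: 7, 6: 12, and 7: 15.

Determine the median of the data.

Cumulative frequencies: 12, 17, 32, 53, 60, 72, 87
n = 87, so the median is the value in position (n+1)/2 = 44.
Position 44 falls at value 4.

4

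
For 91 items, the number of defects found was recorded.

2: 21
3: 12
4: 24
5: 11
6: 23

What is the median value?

Cumulative frequencies: 21, 33, 57, 68, 91
n = 91, so the median is the value in position (n+1)/2 = 46.
Position 46 falls at value 4.

4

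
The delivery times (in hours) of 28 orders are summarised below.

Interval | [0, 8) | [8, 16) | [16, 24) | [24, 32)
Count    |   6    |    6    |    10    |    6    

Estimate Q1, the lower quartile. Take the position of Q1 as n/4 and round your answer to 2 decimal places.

9.33

Cumulative frequencies: 6, 12, 22, 28
n = 28; position = n/4 = 7.
This falls in the class [8, 16): L = 8, F = 6, f = 6, h = 8.
Lower quartile ≈ 8 + ((7 − 6) / 6) × 8 = 9.3333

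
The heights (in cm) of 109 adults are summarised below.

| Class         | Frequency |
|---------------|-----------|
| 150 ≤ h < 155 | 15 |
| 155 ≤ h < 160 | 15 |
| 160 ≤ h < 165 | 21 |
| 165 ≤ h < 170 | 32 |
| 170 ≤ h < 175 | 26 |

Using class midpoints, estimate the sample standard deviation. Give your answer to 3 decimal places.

Midpoints: 152.5, 157.5, 162.5, 167.5, 172.5
n = 109, Σfm = 17907.5, mean = 164.2890
Σfm² = 2946931.25
Σf(m − x̄)² = Σfm² − (Σfm)²/n = 2946931.25 − 17907.5²/109 = 4926.1468
Sample variance = 4926.1468 / 108 = 45.6125
Standard deviation = √45.6125 = 6.7537

6.754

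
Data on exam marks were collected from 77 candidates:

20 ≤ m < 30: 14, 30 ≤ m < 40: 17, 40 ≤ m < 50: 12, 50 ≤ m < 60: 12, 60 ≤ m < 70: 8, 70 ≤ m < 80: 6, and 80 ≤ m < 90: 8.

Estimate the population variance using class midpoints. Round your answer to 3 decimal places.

Midpoints: 25, 35, 45, 55, 65, 75, 85
n = 77, Σfm = 3795, mean = 49.2857
Σfm² = 215525
Σf(m − x̄)² = Σfm² − (Σfm)²/n = 215525 − 3795²/77 = 28485.7143
Population variance = 28485.7143 / 77 = 369.9443

369.944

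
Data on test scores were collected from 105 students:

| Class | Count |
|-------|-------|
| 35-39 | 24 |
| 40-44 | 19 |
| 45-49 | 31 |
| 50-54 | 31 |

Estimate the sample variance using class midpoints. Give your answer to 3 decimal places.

Midpoints: 37, 42, 47, 52
n = 105, Σfm = 4755, mean = 45.2857
Σfm² = 218675
Σf(m − x̄)² = Σfm² − (Σfm)²/n = 218675 − 4755²/105 = 3341.4286
Sample variance = 3341.4286 / 104 = 32.1291

32.129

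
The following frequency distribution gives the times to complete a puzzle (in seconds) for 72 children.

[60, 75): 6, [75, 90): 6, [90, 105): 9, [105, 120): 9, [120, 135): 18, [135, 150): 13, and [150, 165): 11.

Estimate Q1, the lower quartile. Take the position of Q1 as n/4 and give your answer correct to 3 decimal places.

100.000

Cumulative frequencies: 6, 12, 21, 30, 48, 61, 72
n = 72; position = n/4 = 18.
This falls in the class [90, 105): L = 90, F = 12, f = 9, h = 15.
Lower quartile ≈ 90 + ((18 − 12) / 9) × 15 = 100.0000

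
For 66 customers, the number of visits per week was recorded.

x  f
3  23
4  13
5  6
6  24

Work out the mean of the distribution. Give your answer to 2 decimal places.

Values: 3, 4, 5, 6
Σfx = 23×3 + 13×4 + 6×5 + 24×6 = 295
n = Σf = 66
Mean = 295 / 66 = 4.4697

4.47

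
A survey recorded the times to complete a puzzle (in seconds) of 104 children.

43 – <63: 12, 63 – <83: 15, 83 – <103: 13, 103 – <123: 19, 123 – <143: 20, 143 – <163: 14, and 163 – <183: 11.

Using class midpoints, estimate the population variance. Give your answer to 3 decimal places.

Midpoints: 53, 73, 93, 113, 133, 153, 173
n = 104, Σfm = 11792, mean = 113.3846
Σfm² = 1479416
Σf(m − x̄)² = Σfm² − (Σfm)²/n = 1479416 − 11792²/104 = 142384.6154
Population variance = 142384.6154 / 104 = 1369.0828

1369.083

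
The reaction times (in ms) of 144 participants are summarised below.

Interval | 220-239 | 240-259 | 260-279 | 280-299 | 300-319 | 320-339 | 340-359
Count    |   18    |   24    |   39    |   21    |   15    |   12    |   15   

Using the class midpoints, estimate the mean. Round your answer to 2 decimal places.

Midpoints: 229.5, 249.5, 269.5, 289.5, 309.5, 329.5, 349.5
Σfm = 18×229.5 + 24×249.5 + 39×269.5 + 21×289.5 + 15×309.5 + 12×329.5 + 15×349.5 = 40548
n = Σf = 144
Mean = 40548 / 144 = 281.5833

281.58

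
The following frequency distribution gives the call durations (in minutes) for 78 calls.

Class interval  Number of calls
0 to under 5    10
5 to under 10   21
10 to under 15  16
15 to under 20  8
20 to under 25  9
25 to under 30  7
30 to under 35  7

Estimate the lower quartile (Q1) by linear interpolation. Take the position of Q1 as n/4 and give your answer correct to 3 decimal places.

Cumulative frequencies: 10, 31, 47, 55, 64, 71, 78
n = 78; position = n/4 = 19.5.
This falls in the class 5 to under 10: L = 5, F = 10, f = 21, h = 5.
Lower quartile ≈ 5 + ((19.5 − 10) / 21) × 5 = 7.2619

7.262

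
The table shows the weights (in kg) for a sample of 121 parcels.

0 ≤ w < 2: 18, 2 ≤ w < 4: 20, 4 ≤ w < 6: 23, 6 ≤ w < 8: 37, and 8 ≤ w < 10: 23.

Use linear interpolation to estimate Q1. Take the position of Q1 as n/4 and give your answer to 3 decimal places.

3.225

Cumulative frequencies: 18, 38, 61, 98, 121
n = 121; position = n/4 = 30.25.
This falls in the class 2 ≤ w < 4: L = 2, F = 18, f = 20, h = 2.
Lower quartile ≈ 2 + ((30.25 − 18) / 20) × 2 = 3.2250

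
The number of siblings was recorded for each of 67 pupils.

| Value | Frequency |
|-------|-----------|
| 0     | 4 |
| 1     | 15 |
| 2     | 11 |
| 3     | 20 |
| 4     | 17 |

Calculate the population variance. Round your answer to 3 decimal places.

Values: 0, 1, 2, 3, 4
n = 67, Σfx = 165, mean = 2.4627
Σfx² = 511
Σf(x − x̄)² = Σfx² − (Σfx)²/n = 511 − 165²/67 = 104.6567
Population variance = 104.6567 / 67 = 1.5620

1.562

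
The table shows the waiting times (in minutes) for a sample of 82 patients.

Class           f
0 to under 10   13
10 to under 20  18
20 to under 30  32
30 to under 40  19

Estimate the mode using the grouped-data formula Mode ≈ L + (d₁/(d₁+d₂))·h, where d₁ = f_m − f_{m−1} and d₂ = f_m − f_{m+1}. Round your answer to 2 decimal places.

25.19

Modal class: 20 to under 30 (highest frequency 32).
d₁ = 32 − 18 = 14, d₂ = 32 − 19 = 13
Mode ≈ 20 + (14/(14+13)) × 10 = 20 + 5.1852 = 25.1852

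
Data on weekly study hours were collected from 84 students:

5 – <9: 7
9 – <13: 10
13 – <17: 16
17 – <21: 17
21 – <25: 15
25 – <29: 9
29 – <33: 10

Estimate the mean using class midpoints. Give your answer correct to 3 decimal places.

19.286

Midpoints: 7, 11, 15, 19, 23, 27, 31
Σfm = 7×7 + 10×11 + 16×15 + 17×19 + 15×23 + 9×27 + 10×31 = 1620
n = Σf = 84
Mean = 1620 / 84 = 19.2857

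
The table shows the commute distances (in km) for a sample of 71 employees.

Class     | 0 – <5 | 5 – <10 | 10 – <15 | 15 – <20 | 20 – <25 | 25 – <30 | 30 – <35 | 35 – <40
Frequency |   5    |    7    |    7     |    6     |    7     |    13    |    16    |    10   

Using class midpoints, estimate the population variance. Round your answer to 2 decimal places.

Midpoints: 2.5, 7.5, 12.5, 17.5, 22.5, 27.5, 32.5, 37.5
n = 71, Σfm = 1667.5, mean = 23.4859
Σfm² = 47693.75
Σf(m − x̄)² = Σfm² − (Σfm)²/n = 47693.75 − 1667.5²/71 = 8530.9859
Population variance = 8530.9859 / 71 = 120.1547

120.15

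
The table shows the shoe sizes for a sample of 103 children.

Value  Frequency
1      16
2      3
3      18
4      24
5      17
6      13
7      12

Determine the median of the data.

Cumulative frequencies: 16, 19, 37, 61, 78, 91, 103
n = 103, so the median is the value in position (n+1)/2 = 52.
Position 52 falls at value 4.

4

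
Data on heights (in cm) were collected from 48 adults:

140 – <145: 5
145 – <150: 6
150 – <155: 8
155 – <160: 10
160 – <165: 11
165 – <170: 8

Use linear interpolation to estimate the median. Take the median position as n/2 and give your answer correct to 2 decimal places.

157.50

Cumulative frequencies: 5, 11, 19, 29, 40, 48
n = 48; position = n/2 = 24.
This falls in the class 155 – <160: L = 155, F = 19, f = 10, h = 5.
Median ≈ 155 + ((24 − 19) / 10) × 5 = 157.5000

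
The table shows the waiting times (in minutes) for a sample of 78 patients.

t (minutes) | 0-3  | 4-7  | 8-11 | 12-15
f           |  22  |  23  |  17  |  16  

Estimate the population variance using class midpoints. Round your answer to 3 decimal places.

Midpoints: 1.5, 5.5, 9.5, 13.5
n = 78, Σfm = 537, mean = 6.8846
Σfm² = 5195.5
Σf(m − x̄)² = Σfm² − (Σfm)²/n = 5195.5 − 537²/78 = 1498.4615
Population variance = 1498.4615 / 78 = 19.2110

19.211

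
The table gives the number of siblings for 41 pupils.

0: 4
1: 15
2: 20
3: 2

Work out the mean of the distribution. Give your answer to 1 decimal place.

1.5

Values: 0, 1, 2, 3
Σfx = 4×0 + 15×1 + 20×2 + 2×3 = 61
n = Σf = 41
Mean = 61 / 41 = 1.4878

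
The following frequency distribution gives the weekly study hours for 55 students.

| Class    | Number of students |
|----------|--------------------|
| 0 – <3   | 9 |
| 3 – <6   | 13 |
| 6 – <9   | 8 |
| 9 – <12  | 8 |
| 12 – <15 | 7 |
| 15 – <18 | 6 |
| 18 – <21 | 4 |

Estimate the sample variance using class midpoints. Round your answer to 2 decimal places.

31.94

Midpoints: 1.5, 4.5, 7.5, 10.5, 13.5, 16.5, 19.5
n = 55, Σfm = 487.5, mean = 8.8636
Σfm² = 6045.75
Σf(m − x̄)² = Σfm² − (Σfm)²/n = 6045.75 − 487.5²/55 = 1724.7273
Sample variance = 1724.7273 / 54 = 31.9394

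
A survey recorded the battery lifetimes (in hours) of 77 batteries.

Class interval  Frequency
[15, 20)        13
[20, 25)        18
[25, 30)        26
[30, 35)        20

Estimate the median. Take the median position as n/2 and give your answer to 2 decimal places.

26.44

Cumulative frequencies: 13, 31, 57, 77
n = 77; position = n/2 = 38.5.
This falls in the class [25, 30): L = 25, F = 31, f = 26, h = 5.
Median ≈ 25 + ((38.5 − 31) / 26) × 5 = 26.4423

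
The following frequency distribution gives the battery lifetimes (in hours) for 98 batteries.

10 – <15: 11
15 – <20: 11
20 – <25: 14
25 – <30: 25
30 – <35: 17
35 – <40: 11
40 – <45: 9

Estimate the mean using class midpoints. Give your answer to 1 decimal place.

Midpoints: 12.5, 17.5, 22.5, 27.5, 32.5, 37.5, 42.5
Σfm = 11×12.5 + 11×17.5 + 14×22.5 + 25×27.5 + 17×32.5 + 11×37.5 + 9×42.5 = 2680
n = Σf = 98
Mean = 2680 / 98 = 27.3469

27.3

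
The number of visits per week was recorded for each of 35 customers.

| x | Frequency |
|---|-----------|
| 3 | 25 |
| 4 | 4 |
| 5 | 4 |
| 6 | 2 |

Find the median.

Cumulative frequencies: 25, 29, 33, 35
n = 35, so the median is the value in position (n+1)/2 = 18.
Position 18 falls at value 3.

3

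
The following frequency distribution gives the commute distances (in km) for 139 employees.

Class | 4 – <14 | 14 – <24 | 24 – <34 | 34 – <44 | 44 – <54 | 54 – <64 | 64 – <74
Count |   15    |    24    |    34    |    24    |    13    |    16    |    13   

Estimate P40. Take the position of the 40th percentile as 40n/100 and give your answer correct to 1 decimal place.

Cumulative frequencies: 15, 39, 73, 97, 110, 126, 139
n = 139; position = 40n/100 = 55.6.
This falls in the class 24 – <34: L = 24, F = 39, f = 34, h = 10.
40th percentile ≈ 24 + ((55.6 − 39) / 34) × 10 = 28.8824

28.9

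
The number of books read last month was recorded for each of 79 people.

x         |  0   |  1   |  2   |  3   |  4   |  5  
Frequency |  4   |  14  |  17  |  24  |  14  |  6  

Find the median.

Cumulative frequencies: 4, 18, 35, 59, 73, 79
n = 79, so the median is the value in position (n+1)/2 = 40.
Position 40 falls at value 3.

3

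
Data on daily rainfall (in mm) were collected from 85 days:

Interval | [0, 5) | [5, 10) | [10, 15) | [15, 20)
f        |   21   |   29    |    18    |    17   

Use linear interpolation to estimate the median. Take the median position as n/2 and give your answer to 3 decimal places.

Cumulative frequencies: 21, 50, 68, 85
n = 85; position = n/2 = 42.5.
This falls in the class [5, 10): L = 5, F = 21, f = 29, h = 5.
Median ≈ 5 + ((42.5 − 21) / 29) × 5 = 8.7069

8.707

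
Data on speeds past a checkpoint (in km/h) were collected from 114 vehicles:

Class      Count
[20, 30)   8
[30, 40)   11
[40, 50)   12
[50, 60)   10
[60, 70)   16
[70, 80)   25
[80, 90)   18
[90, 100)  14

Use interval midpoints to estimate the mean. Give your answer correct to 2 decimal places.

65.35

Midpoints: 25, 35, 45, 55, 65, 75, 85, 95
Σfm = 8×25 + 11×35 + 12×45 + 10×55 + 16×65 + 25×75 + 18×85 + 14×95 = 7450
n = Σf = 114
Mean = 7450 / 114 = 65.3509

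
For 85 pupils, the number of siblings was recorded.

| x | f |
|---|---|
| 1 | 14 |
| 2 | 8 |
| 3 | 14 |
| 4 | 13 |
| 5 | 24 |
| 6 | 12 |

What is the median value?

Cumulative frequencies: 14, 22, 36, 49, 73, 85
n = 85, so the median is the value in position (n+1)/2 = 43.
Position 43 falls at value 4.

4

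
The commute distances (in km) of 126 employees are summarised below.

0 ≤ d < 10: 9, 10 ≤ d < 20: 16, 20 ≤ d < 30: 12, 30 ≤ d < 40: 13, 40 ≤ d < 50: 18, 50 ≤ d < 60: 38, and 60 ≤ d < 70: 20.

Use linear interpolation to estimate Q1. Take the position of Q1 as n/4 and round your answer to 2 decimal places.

25.42

Cumulative frequencies: 9, 25, 37, 50, 68, 106, 126
n = 126; position = n/4 = 31.5.
This falls in the class 20 ≤ d < 30: L = 20, F = 25, f = 12, h = 10.
Lower quartile ≈ 20 + ((31.5 − 25) / 12) × 10 = 25.4167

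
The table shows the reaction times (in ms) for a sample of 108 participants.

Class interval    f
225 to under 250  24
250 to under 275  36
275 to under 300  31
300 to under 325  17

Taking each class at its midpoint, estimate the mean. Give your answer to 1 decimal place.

272.0

Midpoints: 237.5, 262.5, 287.5, 312.5
Σfm = 24×237.5 + 36×262.5 + 31×287.5 + 17×312.5 = 29375
n = Σf = 108
Mean = 29375 / 108 = 271.9907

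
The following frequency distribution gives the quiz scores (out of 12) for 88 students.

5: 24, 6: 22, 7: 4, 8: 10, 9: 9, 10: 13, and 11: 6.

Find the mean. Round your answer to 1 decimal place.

7.2

Values: 5, 6, 7, 8, 9, 10, 11
Σfx = 24×5 + 22×6 + 4×7 + 10×8 + 9×9 + 13×10 + 6×11 = 637
n = Σf = 88
Mean = 637 / 88 = 7.2386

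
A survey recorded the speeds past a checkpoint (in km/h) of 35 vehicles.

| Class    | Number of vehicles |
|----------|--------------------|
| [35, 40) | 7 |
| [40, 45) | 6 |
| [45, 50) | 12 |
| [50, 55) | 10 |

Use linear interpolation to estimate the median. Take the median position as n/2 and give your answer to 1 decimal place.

Cumulative frequencies: 7, 13, 25, 35
n = 35; position = n/2 = 17.5.
This falls in the class [45, 50): L = 45, F = 13, f = 12, h = 5.
Median ≈ 45 + ((17.5 − 13) / 12) × 5 = 46.8750

46.9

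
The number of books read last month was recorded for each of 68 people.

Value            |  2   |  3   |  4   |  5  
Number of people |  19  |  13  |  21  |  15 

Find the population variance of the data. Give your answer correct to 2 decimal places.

Values: 2, 3, 4, 5
n = 68, Σfx = 236, mean = 3.4706
Σfx² = 904
Σf(x − x̄)² = Σfx² − (Σfx)²/n = 904 − 236²/68 = 84.9412
Population variance = 84.9412 / 68 = 1.2491

1.25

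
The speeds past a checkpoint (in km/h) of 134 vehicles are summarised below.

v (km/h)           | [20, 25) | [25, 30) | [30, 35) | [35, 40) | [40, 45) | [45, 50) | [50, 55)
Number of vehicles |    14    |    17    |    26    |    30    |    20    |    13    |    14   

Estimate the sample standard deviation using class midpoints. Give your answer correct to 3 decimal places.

Midpoints: 22.5, 27.5, 32.5, 37.5, 42.5, 47.5, 52.5
n = 134, Σfm = 4955, mean = 36.9776
Σfm² = 193637.5
Σf(m − x̄)² = Σfm² − (Σfm)²/n = 193637.5 − 4955²/134 = 10413.4328
Sample variance = 10413.4328 / 133 = 78.2965
Standard deviation = √78.2965 = 8.8485

8.849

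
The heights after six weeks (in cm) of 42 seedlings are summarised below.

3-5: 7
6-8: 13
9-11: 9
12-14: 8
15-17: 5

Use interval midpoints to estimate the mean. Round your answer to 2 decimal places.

9.36

Midpoints: 4, 7, 10, 13, 16
Σfm = 7×4 + 13×7 + 9×10 + 8×13 + 5×16 = 393
n = Σf = 42
Mean = 393 / 42 = 9.3571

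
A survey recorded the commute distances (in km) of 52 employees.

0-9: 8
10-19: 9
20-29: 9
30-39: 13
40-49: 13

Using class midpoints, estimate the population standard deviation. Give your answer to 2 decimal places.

14.02

Midpoints: 4.5, 14.5, 24.5, 34.5, 44.5
n = 52, Σfm = 1414, mean = 27.1923
Σfm² = 48673
Σf(m − x̄)² = Σfm² − (Σfm)²/n = 48673 − 1414²/52 = 10223.0769
Population variance = 10223.0769 / 52 = 196.5976
Standard deviation = √196.5976 = 14.0213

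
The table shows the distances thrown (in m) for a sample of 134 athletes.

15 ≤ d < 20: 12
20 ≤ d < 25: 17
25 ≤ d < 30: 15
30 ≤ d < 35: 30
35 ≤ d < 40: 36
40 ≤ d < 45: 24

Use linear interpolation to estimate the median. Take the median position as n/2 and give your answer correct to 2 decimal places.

Cumulative frequencies: 12, 29, 44, 74, 110, 134
n = 134; position = n/2 = 67.
This falls in the class 30 ≤ d < 35: L = 30, F = 44, f = 30, h = 5.
Median ≈ 30 + ((67 − 44) / 30) × 5 = 33.8333

33.83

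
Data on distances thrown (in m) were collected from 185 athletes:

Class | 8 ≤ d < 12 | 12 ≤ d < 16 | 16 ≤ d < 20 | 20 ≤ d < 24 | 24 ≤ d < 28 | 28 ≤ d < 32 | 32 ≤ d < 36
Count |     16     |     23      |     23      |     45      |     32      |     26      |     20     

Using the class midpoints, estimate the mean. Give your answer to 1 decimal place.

Midpoints: 10, 14, 18, 22, 26, 30, 34
Σfm = 16×10 + 23×14 + 23×18 + 45×22 + 32×26 + 26×30 + 20×34 = 4178
n = Σf = 185
Mean = 4178 / 185 = 22.5838

22.6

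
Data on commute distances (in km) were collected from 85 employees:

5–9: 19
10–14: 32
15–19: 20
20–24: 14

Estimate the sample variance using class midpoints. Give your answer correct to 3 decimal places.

Midpoints: 7, 12, 17, 22
n = 85, Σfm = 1165, mean = 13.7059
Σfm² = 18095
Σf(m − x̄)² = Σfm² − (Σfm)²/n = 18095 − 1165²/85 = 2127.6471
Sample variance = 2127.6471 / 84 = 25.3291

25.329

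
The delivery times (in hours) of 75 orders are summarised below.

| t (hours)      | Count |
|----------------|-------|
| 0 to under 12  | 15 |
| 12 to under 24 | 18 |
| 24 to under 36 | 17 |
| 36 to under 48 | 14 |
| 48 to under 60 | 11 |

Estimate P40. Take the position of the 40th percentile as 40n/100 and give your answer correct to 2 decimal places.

22.00

Cumulative frequencies: 15, 33, 50, 64, 75
n = 75; position = 40n/100 = 30.
This falls in the class 12 to under 24: L = 12, F = 15, f = 18, h = 12.
40th percentile ≈ 12 + ((30 − 15) / 18) × 12 = 22.0000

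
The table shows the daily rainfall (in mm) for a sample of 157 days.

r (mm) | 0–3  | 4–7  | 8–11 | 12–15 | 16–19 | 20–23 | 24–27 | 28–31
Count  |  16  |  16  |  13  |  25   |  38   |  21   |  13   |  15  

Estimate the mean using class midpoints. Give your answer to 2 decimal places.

15.69

Midpoints: 1.5, 5.5, 9.5, 13.5, 17.5, 21.5, 25.5, 29.5
Σfm = 16×1.5 + 16×5.5 + 13×9.5 + 25×13.5 + 38×17.5 + 21×21.5 + 13×25.5 + 15×29.5 = 2463.5
n = Σf = 157
Mean = 2463.5 / 157 = 15.6911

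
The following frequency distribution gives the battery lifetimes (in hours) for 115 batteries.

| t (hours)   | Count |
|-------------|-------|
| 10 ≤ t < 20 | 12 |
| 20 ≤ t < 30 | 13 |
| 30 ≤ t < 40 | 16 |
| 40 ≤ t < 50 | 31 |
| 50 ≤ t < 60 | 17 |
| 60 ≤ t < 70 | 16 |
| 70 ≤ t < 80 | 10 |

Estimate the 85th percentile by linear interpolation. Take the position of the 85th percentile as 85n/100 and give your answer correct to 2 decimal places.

65.47

Cumulative frequencies: 12, 25, 41, 72, 89, 105, 115
n = 115; position = 85n/100 = 97.75.
This falls in the class 60 ≤ t < 70: L = 60, F = 89, f = 16, h = 10.
85th percentile ≈ 60 + ((97.75 − 89) / 16) × 10 = 65.4688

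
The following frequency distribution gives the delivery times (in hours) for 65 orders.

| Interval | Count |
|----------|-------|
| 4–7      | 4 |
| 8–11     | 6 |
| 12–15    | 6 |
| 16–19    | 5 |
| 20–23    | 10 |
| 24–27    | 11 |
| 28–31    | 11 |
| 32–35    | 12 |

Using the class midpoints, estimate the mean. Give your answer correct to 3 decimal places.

22.608

Midpoints: 5.5, 9.5, 13.5, 17.5, 21.5, 25.5, 29.5, 33.5
Σfm = 4×5.5 + 6×9.5 + 6×13.5 + 5×17.5 + 10×21.5 + 11×25.5 + 11×29.5 + 12×33.5 = 1469.5
n = Σf = 65
Mean = 1469.5 / 65 = 22.6077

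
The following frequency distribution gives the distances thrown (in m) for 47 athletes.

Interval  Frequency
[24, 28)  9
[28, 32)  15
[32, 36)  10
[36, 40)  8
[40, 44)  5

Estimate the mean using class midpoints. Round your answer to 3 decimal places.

32.723

Midpoints: 26, 30, 34, 38, 42
Σfm = 9×26 + 15×30 + 10×34 + 8×38 + 5×42 = 1538
n = Σf = 47
Mean = 1538 / 47 = 32.7234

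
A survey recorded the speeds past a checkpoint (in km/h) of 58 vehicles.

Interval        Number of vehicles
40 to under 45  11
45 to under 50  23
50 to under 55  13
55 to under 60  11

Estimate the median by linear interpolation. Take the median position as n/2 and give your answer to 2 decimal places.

48.91

Cumulative frequencies: 11, 34, 47, 58
n = 58; position = n/2 = 29.
This falls in the class 45 to under 50: L = 45, F = 11, f = 23, h = 5.
Median ≈ 45 + ((29 − 11) / 23) × 5 = 48.9130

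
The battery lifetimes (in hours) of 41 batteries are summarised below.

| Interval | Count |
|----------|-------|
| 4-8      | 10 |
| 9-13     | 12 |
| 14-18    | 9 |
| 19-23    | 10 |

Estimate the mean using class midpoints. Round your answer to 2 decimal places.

Midpoints: 6, 11, 16, 21
Σfm = 10×6 + 12×11 + 9×16 + 10×21 = 546
n = Σf = 41
Mean = 546 / 41 = 13.3171

13.32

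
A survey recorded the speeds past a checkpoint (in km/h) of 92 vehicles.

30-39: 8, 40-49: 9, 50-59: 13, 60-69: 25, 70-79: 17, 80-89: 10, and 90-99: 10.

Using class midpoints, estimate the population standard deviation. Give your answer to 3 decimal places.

17.018

Midpoints: 34.5, 44.5, 54.5, 64.5, 74.5, 84.5, 94.5
n = 92, Σfm = 6054, mean = 65.8043
Σfm² = 425023
Σf(m − x̄)² = Σfm² − (Σfm)²/n = 425023 − 6054²/92 = 26643.4783
Population variance = 26643.4783 / 92 = 289.6030
Standard deviation = √289.6030 = 17.0177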